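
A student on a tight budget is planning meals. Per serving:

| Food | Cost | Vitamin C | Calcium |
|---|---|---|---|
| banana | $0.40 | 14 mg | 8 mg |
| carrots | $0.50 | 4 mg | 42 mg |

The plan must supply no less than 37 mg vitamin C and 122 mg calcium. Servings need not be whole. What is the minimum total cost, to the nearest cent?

$2.04

At the optimum either one food covers both requirements or two foods hit both targets exactly; no other combination can be cheaper.
banana only: max(37/14, 122/8) = 15.25 servings → $6.10.
carrots only: max(37/4, 122/42) = 9.25 servings → $4.62.
banana + carrots with both tight: 1.917 servings and 2.54 servings → $2.04.
The minimum over all feasible corners is $2.04.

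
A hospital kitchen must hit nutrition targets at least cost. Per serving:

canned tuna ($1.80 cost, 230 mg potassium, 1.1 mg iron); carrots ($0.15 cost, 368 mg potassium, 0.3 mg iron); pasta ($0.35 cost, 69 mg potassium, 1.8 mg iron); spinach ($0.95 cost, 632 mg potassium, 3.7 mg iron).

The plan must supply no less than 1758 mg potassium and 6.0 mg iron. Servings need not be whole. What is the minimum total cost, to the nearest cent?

An LP optimum is at a vertex; with two nutrient constraints at most two foods are used. Check each candidate.
canned tuna only: max(1758/230, 6.0/1.1) = 7.643 servings → $13.76.
carrots only: max(1758/368, 6.0/0.3) = 20 servings → $3.00.
pasta only: max(1758/69, 6.0/1.8) = 25.48 servings → $8.92.
spinach only: max(1758/632, 6.0/3.7) = 2.782 servings → $2.64.
canned tuna + carrots with both tight: 5.005 servings and 1.649 servings → $9.26.
canned tuna + pasta: the both-tight solution has a negative serving — not a feasible corner.
canned tuna + spinach: intersection lies outside the first quadrant.
carrots + pasta with both tight: 4.286 servings and 2.619 servings → $1.56.
carrots + spinach with both tight: 2.315 servings and 1.434 servings → $1.71.
pasta + spinach: the both-tight solution has a negative serving — not a feasible corner.
So the least-cost plan costs $1.56.

$1.56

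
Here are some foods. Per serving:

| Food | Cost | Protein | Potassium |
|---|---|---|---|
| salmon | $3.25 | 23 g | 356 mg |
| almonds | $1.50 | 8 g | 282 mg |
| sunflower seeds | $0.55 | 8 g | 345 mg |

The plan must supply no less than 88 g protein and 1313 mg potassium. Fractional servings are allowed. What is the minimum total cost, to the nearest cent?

$6.05

salmon only: max(88/23, 1313/356) = 3.826 servings → $12.43.
almonds only: max(88/8, 1313/282) = 11 servings → $16.50.
sunflower seeds only: max(88/8, 1313/345) = 11 servings → $6.05.
salmon + almonds: intersection lies outside the first quadrant.
salmon + sunflower seeds: intersection lies outside the first quadrant.
almonds + sunflower seeds: intersection lies outside the first quadrant.
The minimum over all feasible corners is $6.05.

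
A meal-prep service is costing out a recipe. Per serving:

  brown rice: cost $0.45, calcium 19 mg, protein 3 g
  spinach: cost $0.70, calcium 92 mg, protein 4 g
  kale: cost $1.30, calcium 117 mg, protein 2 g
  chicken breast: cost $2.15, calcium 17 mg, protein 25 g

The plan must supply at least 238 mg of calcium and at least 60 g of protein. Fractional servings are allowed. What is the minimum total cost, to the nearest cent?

$5.95

For a min-cost LP with two ≥-constraints, a basic feasible solution has at most two positive variables.
brown rice only: max(238/19, 60/3) = 20 servings → $9.00.
spinach only: max(238/92, 60/4) = 15 servings → $10.50.
kale only: max(238/117, 60/2) = 30 servings → $39.00.
chicken breast only: max(238/17, 60/25) = 14 servings → $30.10.
brown rice + spinach with both targets exact would need a negative amount; discard.
brown rice + kale: the both-tight solution has a negative serving — not a feasible corner.
brown rice + chicken breast with both tight: 11.63 servings and 1.005 servings → $7.39.
spinach + kale with both targets exact would need a negative amount; discard.
spinach + chicken breast with both tight: 2.209 servings and 2.047 servings → $5.95.
kale + chicken breast with both tight: 1.705 servings and 2.264 servings → $7.08.
The minimum over all feasible corners is $5.95.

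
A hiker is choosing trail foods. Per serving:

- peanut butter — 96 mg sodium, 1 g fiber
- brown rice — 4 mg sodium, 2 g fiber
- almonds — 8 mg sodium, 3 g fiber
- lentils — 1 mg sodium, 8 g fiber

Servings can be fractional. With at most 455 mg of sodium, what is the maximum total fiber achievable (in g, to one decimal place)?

3640.0 g

Fiber per mg sodium: lentils 8, brown rice 0.5, almonds 0.375, peanut butter 0.01042.
With no serving limits, spend the whole sodium allowance on lentils: 455 mg / 1 mg × 8 g = 3640.0 g.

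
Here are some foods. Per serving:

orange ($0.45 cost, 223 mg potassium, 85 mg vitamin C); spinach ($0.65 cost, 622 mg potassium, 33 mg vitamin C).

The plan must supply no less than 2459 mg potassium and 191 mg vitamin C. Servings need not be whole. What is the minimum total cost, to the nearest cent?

An LP optimum is at a vertex; with two nutrient constraints at most two foods are used. Check each candidate.
orange only: max(2459/223, 191/85) = 11.03 servings → $4.96.
spinach only: max(2459/622, 191/33) = 5.788 servings → $3.76.
orange + spinach with both tight: 0.8274 servings and 3.657 servings → $2.75.
So the least-cost plan costs $2.75.

$2.75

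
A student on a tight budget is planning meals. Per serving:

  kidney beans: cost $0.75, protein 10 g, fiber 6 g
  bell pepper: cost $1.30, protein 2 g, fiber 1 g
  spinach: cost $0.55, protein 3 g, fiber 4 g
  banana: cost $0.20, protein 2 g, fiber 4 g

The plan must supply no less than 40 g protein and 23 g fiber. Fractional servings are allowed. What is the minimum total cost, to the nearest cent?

At the optimum either one food covers both requirements or two foods hit both targets exactly; no other combination can be cheaper.
kidney beans only: max(40/10, 23/6) = 4 servings → $3.00.
bell pepper only: max(40/2, 23/1) = 23 servings → $29.90.
spinach only: max(40/3, 23/4) = 13.33 servings → $7.33.
banana only: max(40/2, 23/4) = 20 servings → $4.00.
kidney beans + bell pepper with both tight: 3 servings and 5 servings → $8.75.
kidney beans + spinach: intersection lies outside the first quadrant.
kidney beans + banana: the both-tight solution has a negative serving — not a feasible corner.
bell pepper + spinach with both tight: 18.2 servings and 1.2 servings → $24.32.
bell pepper + banana with both tight: 19 servings and 1 serving → $24.90.
spinach + banana with both targets exact would need a negative amount; discard.
Cheapest feasible corner: $3.00.

$3.00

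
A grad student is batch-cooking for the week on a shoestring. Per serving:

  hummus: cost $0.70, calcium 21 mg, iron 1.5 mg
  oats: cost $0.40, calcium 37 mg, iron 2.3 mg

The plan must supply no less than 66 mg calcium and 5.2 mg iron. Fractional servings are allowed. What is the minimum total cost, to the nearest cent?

A basic optimal solution has at most two foods positive. Try each food alone and each pair with both targets met exactly.
hummus only: max(66/21, 5.2/1.5) = 3.467 servings → $2.43.
oats only: max(66/37, 5.2/2.3) = 2.261 servings → $0.90.
hummus + oats with both targets exact would need a negative amount; discard.
So the least-cost plan costs $0.90.

$0.90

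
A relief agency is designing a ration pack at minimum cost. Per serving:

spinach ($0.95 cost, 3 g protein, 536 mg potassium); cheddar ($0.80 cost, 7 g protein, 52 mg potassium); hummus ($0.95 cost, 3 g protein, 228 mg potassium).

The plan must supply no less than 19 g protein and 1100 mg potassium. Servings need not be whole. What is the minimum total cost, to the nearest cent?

$3.30

spinach only: max(19/3, 1100/536) = 6.333 servings → $6.02.
cheddar only: max(19/7, 1100/52) = 21.15 servings → $16.92.
hummus only: max(19/3, 1100/228) = 6.333 servings → $6.02.
spinach + cheddar with both tight: 1.867 servings and 1.914 servings → $3.30.
spinach + hummus: the both-tight solution has a negative serving — not a feasible corner.
cheddar + hummus with both tight: 0.7167 servings and 4.661 servings → $5.00.
Cheapest feasible corner: $3.30.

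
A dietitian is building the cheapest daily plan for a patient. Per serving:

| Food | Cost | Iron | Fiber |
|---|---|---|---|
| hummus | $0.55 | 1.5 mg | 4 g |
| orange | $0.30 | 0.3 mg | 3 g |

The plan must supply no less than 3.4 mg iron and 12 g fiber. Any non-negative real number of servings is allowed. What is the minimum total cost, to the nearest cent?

This is a tiny linear program; its minimum lies at a vertex of the feasible set. List the vertices and price them.
hummus only: max(3.4/1.5, 12/4) = 3 servings → $1.65.
orange only: max(3.4/0.3, 12/3) = 11.33 servings → $3.40.
hummus + orange with both tight: 2 servings and 1.333 servings → $1.50.
The minimum over all feasible corners is $1.50.

$1.50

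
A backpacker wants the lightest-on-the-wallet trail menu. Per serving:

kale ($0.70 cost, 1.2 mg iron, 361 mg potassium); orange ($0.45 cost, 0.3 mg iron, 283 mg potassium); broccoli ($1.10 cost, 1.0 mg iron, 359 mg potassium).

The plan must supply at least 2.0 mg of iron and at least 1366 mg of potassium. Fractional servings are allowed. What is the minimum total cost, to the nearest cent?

With two linear requirements the optimum uses one or two foods; enumerate the corners.
kale only: max(2.0/1.2, 1366/361) = 3.784 servings → $2.65.
orange only: max(2.0/0.3, 1366/283) = 6.667 servings → $3.00.
broccoli only: max(2.0/1.0, 1366/359) = 3.805 servings → $4.19.
kale + orange with both tight: 0.6753 servings and 3.965 servings → $2.26.
kale + broccoli with both targets exact would need a negative amount; discard.
orange + broccoli with both tight: 3.697 servings and 0.891 servings → $2.64.
Cheapest feasible corner: $2.26.

$2.26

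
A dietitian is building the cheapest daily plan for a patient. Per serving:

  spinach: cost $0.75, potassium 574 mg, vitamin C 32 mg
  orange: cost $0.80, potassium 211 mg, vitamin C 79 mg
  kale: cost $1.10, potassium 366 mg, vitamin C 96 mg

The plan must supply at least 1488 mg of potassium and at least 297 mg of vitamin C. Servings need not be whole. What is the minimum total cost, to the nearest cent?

$3.61

spinach only: max(1488/574, 297/32) = 9.281 servings → $6.96.
orange only: max(1488/211, 297/79) = 7.052 servings → $5.64.
kale only: max(1488/366, 297/96) = 4.066 servings → $4.47.
spinach + orange with both tight: 1.422 servings and 3.183 servings → $3.61.
spinach + kale with both tight: 0.7869 servings and 2.831 servings → $3.70.
orange + kale: intersection lies outside the first quadrant.
So the least-cost plan costs $3.61.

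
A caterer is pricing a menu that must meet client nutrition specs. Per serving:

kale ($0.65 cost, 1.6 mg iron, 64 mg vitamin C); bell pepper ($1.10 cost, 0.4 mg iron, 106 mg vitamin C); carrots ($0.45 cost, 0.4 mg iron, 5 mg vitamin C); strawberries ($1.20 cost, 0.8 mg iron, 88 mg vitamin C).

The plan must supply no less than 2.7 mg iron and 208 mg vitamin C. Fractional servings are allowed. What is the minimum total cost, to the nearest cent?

$2.11

With two linear requirements the optimum uses one or two foods; enumerate the corners.
kale only: max(2.7/1.6, 208/64) = 3.25 servings → $2.11.
bell pepper only: max(2.7/0.4, 208/106) = 6.75 servings → $7.42.
carrots only: max(2.7/0.4, 208/5) = 41.6 servings → $18.72.
strawberries only: max(2.7/0.8, 208/88) = 3.375 servings → $4.05.
kale + bell pepper with both tight: 1.41 servings and 1.111 servings → $2.14.
kale + carrots with both targets exact would need a negative amount; discard.
kale + strawberries with both tight: 0.7946 servings and 1.786 servings → $2.66.
bell pepper + carrots with both tight: 1.725 servings and 5.025 servings → $4.16.
bell pepper + strawberries with both targets exact would need a negative amount; discard.
carrots + strawberries with both tight: 2.282 servings and 2.234 servings → $3.71.
So the least-cost plan costs $2.11.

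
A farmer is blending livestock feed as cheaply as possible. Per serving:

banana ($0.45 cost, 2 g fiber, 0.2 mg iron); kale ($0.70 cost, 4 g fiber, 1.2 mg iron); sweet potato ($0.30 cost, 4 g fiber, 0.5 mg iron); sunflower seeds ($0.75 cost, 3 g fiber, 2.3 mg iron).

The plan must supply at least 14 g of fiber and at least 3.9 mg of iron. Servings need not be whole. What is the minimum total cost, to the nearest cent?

$1.64

banana only: max(14/2, 3.9/0.2) = 19.5 servings → $8.78.
kale only: max(14/4, 3.9/1.2) = 3.5 servings → $2.45.
sweet potato only: max(14/4, 3.9/0.5) = 7.8 servings → $2.34.
sunflower seeds only: max(14/3, 3.9/2.3) = 4.667 servings → $3.50.
banana + kale with both tight: 0.75 servings and 3.125 servings → $2.52.
banana + sweet potato: the both-tight solution has a negative serving — not a feasible corner.
banana + sunflower seeds with both tight: 5.125 servings and 1.25 servings → $3.24.
kale + sweet potato with both tight: 3.071 servings and 0.4286 servings → $2.28.
kale + sunflower seeds: the both-tight solution has a negative serving — not a feasible corner.
sweet potato + sunflower seeds with both tight: 2.662 servings and 1.117 servings → $1.64.
The minimum over all feasible corners is $1.64.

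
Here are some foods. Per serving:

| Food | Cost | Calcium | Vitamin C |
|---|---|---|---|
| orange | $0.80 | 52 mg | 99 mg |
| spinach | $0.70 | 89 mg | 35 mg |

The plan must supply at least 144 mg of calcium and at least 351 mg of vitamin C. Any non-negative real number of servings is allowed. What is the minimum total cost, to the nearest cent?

A basic optimal solution has at most two foods positive. Try each food alone and each pair with both targets met exactly.
orange only: max(144/52, 351/99) = 3.545 servings → $2.84.
spinach only: max(144/89, 351/35) = 10.03 servings → $7.02.
orange + spinach with both targets exact would need a negative amount; discard.
So the least-cost plan costs $2.84.

$2.84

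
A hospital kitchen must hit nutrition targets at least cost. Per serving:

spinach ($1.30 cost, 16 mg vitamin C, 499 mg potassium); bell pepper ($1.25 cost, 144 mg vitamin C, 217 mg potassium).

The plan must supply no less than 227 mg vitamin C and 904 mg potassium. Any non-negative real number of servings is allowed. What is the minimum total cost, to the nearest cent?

$3.34

For a min-cost LP with two ≥-constraints, a basic feasible solution has at most two positive variables.
spinach only: max(227/16, 904/499) = 14.19 servings → $18.44.
bell pepper only: max(227/144, 904/217) = 4.166 servings → $5.21.
spinach + bell pepper with both tight: 1.183 servings and 1.445 servings → $3.34.
Cheapest feasible corner: $3.34.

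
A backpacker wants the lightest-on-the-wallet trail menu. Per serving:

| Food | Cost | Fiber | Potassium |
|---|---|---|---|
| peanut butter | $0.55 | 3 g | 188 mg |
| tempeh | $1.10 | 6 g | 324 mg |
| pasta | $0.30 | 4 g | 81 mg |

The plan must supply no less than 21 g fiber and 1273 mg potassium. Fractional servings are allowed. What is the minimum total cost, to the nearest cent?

$3.74

peanut butter only: max(21/3, 1273/188) = 7 servings → $3.85.
tempeh only: max(21/6, 1273/324) = 3.929 servings → $4.32.
pasta only: max(21/4, 1273/81) = 15.72 servings → $4.71.
peanut butter + tempeh with both tight: 5.346 servings and 0.8269 servings → $3.85.
peanut butter + pasta with both tight: 6.662 servings and 0.2534 servings → $3.74.
tempeh + pasta: intersection lies outside the first quadrant.
Cheapest feasible corner: $3.74.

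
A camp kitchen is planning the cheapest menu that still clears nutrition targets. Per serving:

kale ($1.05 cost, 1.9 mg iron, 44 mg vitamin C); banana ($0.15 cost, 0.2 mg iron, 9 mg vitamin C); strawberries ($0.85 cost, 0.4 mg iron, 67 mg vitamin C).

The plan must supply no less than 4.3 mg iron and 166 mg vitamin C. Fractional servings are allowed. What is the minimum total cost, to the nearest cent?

$2.98

kale only: max(4.3/1.9, 166/44) = 3.773 servings → $3.96.
banana only: max(4.3/0.2, 166/9) = 21.5 servings → $3.23.
strawberries only: max(4.3/0.4, 166/67) = 10.75 servings → $9.14.
kale + banana with both tight: 0.6627 servings and 15.2 servings → $2.98.
kale + strawberries with both tight: 2.021 servings and 1.15 servings → $3.10.
banana + strawberries: the both-tight solution has a negative serving — not a feasible corner.
Cheapest feasible corner: $2.98.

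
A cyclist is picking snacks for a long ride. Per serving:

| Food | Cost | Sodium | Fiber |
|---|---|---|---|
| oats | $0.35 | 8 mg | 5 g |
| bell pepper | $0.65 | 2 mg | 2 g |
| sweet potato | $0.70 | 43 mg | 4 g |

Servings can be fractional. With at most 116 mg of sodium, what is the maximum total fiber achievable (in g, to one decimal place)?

116.0 g

Fiber per mg sodium: bell pepper 1, oats 0.625, sweet potato 0.09302.
With no serving limits, spend the whole sodium allowance on bell pepper: 116 mg / 2 mg × 2 g = 116.0 g.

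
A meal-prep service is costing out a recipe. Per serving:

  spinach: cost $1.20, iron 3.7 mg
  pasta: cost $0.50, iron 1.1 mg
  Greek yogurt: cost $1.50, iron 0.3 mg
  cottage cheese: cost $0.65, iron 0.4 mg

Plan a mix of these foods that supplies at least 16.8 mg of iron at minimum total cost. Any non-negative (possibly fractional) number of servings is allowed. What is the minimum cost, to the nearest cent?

$5.45

Cost per mg of iron: spinach $0.3243, pasta $0.4545, cottage cheese $1.6250, Greek yogurt $5.0000.
With no serving limits, use only spinach: 16.8 mg / 3.7 mg = 4.541 servings × $1.20 = $5.45.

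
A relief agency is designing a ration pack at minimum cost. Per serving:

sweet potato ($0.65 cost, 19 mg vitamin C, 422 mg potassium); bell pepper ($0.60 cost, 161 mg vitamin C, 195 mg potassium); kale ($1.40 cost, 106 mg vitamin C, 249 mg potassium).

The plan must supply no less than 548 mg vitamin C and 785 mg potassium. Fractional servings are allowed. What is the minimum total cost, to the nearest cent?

Minimising a linear cost over {vitamin C ≥ 548, potassium ≥ 785, servings ≥ 0} — the optimum is at a vertex, using one or two foods.
sweet potato only: max(548/19, 785/422) = 28.84 servings → $18.75.
bell pepper only: max(548/161, 785/195) = 4.026 servings → $2.42.
kale only: max(548/106, 785/249) = 5.17 servings → $7.24.
sweet potato + bell pepper with both tight: 0.304 servings and 3.368 servings → $2.22.
sweet potato + kale with both targets exact would need a negative amount; discard.
bell pepper + kale with both tight: 2.742 servings and 1.005 servings → $3.05.
So the least-cost plan costs $2.22.

$2.22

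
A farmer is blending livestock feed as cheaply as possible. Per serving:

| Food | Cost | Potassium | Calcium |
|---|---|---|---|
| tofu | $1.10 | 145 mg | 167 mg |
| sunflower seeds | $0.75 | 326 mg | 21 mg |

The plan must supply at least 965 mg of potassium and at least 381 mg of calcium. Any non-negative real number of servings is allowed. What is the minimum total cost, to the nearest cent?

Check every corner: each single food scaled to meet both minima, and each pair solved so both constraints bind.
tofu only: max(965/145, 381/167) = 6.655 servings → $7.32.
sunflower seeds only: max(965/326, 381/21) = 18.14 servings → $13.61.
tofu + sunflower seeds with both tight: 2.022 servings and 2.061 servings → $3.77.
So the least-cost plan costs $3.77.

$3.77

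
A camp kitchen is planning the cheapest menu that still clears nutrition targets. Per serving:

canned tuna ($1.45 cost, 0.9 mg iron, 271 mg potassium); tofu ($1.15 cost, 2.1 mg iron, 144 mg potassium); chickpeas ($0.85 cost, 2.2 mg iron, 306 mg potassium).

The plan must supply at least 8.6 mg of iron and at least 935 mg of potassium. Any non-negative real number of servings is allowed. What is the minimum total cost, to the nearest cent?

$3.32

The cheapest plan sits at a corner of the feasible region — with two constraints it uses at most two foods.
canned tuna only: max(8.6/0.9, 935/271) = 9.556 servings → $13.86.
tofu only: max(8.6/2.1, 935/144) = 6.493 servings → $7.47.
chickpeas only: max(8.6/2.2, 935/306) = 3.909 servings → $3.32.
canned tuna + tofu with both tight: 1.65 servings and 3.388 servings → $6.29.
canned tuna + chickpeas: the both-tight solution has a negative serving — not a feasible corner.
tofu + chickpeas with both tight: 1.764 servings and 2.226 servings → $3.92.
So the least-cost plan costs $3.32.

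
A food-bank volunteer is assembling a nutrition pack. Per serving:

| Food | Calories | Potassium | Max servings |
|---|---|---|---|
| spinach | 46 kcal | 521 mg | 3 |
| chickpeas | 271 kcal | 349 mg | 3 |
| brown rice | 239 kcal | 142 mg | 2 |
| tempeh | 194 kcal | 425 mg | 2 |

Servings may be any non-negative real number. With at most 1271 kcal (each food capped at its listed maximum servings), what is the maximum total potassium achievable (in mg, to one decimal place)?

3372.4 mg

Potassium per kcal: spinach 11.33, tempeh 2.191, chickpeas 1.288, brown rice 0.5941.
Take 3 servings of spinach: uses 138 kcal, +1563.0 mg potassium (running total 1563.0 mg).
Take 2 servings of tempeh: uses 388 kcal, +850.0 mg potassium (running total 2413.0 mg).
Take 2.749 servings of chickpeas: uses 745 kcal, +959.4 mg potassium (running total 3372.4 mg).
Filling greedily by potassium-per-kcal is optimal for one linear limit, giving 3372.4 mg.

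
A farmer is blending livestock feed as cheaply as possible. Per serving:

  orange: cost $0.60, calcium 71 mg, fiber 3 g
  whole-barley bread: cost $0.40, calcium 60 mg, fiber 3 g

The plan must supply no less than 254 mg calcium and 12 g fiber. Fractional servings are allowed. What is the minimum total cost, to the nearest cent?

$1.69

Two binding constraints pin down two serving amounts, so the optimal mix uses at most two foods. The candidates are each food alone (scaled to the tighter of calcium/fiber) and each pair with both constraints tight.
orange only: max(254/71, 12/3) = 4 servings → $2.40.
whole-barley bread only: max(254/60, 12/3) = 4.233 servings → $1.69.
orange + whole-barley bread with both tight: 1.273 servings and 2.727 servings → $1.85.
Cheapest feasible corner: $1.69.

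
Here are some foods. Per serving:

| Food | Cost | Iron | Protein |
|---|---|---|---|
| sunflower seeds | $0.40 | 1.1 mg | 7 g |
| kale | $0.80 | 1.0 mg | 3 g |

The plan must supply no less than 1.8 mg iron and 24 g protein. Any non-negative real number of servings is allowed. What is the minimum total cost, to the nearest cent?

$1.37

At the optimum either one food covers both requirements or two foods hit both targets exactly; no other combination can be cheaper.
sunflower seeds only: max(1.8/1.1, 24/7) = 3.429 servings → $1.37.
kale only: max(1.8/1.0, 24/3) = 8 servings → $6.40.
sunflower seeds + kale: the both-tight solution has a negative serving — not a feasible corner.
Cheapest feasible corner: $1.37.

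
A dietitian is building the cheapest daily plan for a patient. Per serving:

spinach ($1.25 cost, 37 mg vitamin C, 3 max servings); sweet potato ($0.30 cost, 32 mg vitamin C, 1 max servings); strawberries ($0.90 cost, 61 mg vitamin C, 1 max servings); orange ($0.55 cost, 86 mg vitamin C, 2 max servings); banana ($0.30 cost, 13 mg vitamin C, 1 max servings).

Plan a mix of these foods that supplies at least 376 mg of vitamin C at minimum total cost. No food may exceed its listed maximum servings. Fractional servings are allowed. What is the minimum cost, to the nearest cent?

$5.91

Cost per mg of vitamin C: orange $0.0064, sweet potato $0.0094, strawberries $0.0148, banana $0.0231, spinach $0.0338.
Take 2 servings of orange: +172.0 mg vitamin C for $1.10 (total $1.10, still need 204.0 mg).
Take 1 serving of sweet potato: +32.0 mg vitamin C for $0.30 (total $1.40, still need 172.0 mg).
Take 1 serving of strawberries: +61.0 mg vitamin C for $0.90 (total $2.30, still need 111.0 mg).
Take 1 serving of banana: +13.0 mg vitamin C for $0.30 (total $2.60, still need 98.0 mg).
Take 2.649 servings of spinach: +98.0 mg vitamin C for $3.31 (total $5.91, still need 0.0 mg).
Greedy by cheapest-per-mg is optimal for a single linear constraint, so the minimum cost is $5.91.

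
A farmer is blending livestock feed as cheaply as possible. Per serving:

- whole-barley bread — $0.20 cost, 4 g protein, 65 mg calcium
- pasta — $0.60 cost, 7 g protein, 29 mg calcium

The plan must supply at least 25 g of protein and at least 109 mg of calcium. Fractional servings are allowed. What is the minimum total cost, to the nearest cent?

$1.25

At the optimum either one food covers both requirements or two foods hit both targets exactly; no other combination can be cheaper.
whole-barley bread only: max(25/4, 109/65) = 6.25 servings → $1.25.
pasta only: max(25/7, 109/29) = 3.759 servings → $2.26.
whole-barley bread + pasta with both tight: 0.1121 servings and 3.507 servings → $2.13.
The minimum over all feasible corners is $1.25.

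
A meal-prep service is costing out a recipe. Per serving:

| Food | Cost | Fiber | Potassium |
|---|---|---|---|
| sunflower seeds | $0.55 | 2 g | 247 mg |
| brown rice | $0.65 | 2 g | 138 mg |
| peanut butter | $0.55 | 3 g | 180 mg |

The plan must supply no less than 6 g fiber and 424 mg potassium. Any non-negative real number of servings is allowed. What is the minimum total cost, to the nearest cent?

Compare the cost at each extreme point of the feasible region.
sunflower seeds only: max(6/2, 424/247) = 3 servings → $1.65.
brown rice only: max(6/2, 424/138) = 3.072 servings → $2.00.
peanut butter only: max(6/3, 424/180) = 2.356 servings → $1.30.
sunflower seeds + brown rice with both tight: 0.09174 servings and 2.908 servings → $1.94.
sunflower seeds + peanut butter with both tight: 0.5039 servings and 1.664 servings → $1.19.
brown rice + peanut butter: the both-tight solution has a negative serving — not a feasible corner.
Cheapest feasible corner: $1.19.

$1.19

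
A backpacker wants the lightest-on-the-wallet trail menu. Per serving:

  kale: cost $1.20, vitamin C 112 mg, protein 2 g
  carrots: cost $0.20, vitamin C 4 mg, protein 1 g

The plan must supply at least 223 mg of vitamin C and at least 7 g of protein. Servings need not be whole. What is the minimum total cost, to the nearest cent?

kale only: max(223/112, 7/2) = 3.5 servings → $4.20.
carrots only: max(223/4, 7/1) = 55.75 servings → $11.15.
kale + carrots with both tight: 1.875 servings and 3.25 servings → $2.90.
The minimum over all feasible corners is $2.90.

$2.90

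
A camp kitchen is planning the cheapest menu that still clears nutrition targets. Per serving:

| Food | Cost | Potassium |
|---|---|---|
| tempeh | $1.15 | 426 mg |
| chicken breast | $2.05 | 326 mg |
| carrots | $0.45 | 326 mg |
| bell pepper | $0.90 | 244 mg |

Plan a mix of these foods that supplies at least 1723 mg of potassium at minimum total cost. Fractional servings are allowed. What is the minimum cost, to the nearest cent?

Cost per mg of potassium: carrots $0.0014, tempeh $0.0027, bell pepper $0.0037, chicken breast $0.0063.
With no serving limits, use only carrots: 1723 mg / 326 mg = 5.285 servings × $0.45 = $2.38.

$2.38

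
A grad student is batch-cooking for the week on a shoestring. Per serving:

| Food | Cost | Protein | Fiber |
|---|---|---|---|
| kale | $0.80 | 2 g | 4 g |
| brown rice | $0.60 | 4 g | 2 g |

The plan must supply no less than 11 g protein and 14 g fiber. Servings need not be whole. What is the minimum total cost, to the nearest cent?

$3.07

A basic optimal solution has at most two foods positive. Try each food alone and each pair with both targets met exactly.
kale only: max(11/2, 14/4) = 5.5 servings → $4.40.
brown rice only: max(11/4, 14/2) = 7 servings → $4.20.
kale + brown rice with both tight: 2.833 servings and 1.333 servings → $3.07.
The minimum over all feasible corners is $3.07.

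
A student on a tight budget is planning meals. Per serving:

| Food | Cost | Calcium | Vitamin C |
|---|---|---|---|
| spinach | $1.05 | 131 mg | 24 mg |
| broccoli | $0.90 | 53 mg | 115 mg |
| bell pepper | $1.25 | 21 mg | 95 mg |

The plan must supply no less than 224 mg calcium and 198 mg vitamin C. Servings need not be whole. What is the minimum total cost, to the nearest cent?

$2.50

This is a tiny linear program; its minimum lies at a vertex of the feasible set. List the vertices and price them.
spinach only: max(224/131, 198/24) = 8.25 servings → $8.66.
broccoli only: max(224/53, 198/115) = 4.226 servings → $3.80.
bell pepper only: max(224/21, 198/95) = 10.67 servings → $13.33.
spinach + broccoli with both tight: 1.107 servings and 1.491 servings → $2.50.
spinach + bell pepper with both tight: 1.434 servings and 1.722 servings → $3.66.
broccoli + bell pepper: intersection lies outside the first quadrant.
Cheapest feasible corner: $2.50.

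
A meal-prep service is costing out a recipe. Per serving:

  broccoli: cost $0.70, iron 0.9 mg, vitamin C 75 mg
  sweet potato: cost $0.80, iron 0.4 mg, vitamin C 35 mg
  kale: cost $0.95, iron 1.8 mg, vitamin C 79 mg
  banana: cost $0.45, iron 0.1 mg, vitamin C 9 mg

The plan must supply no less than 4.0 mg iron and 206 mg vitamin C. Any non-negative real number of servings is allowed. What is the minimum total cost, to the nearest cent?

$2.30

Check every corner: each single food scaled to meet both minima, and each pair solved so both constraints bind.
broccoli only: max(4.0/0.9, 206/75) = 4.444 servings → $3.11.
sweet potato only: max(4.0/0.4, 206/35) = 10 servings → $8.00.
kale only: max(4.0/1.8, 206/79) = 2.608 servings → $2.48.
banana only: max(4.0/0.1, 206/9) = 40 servings → $18.00.
broccoli + sweet potato with both targets exact would need a negative amount; discard.
broccoli + kale with both tight: 0.8576 servings and 1.793 servings → $2.30.
broccoli + banana: intersection lies outside the first quadrant.
sweet potato + kale with both tight: 1.745 servings and 1.834 servings → $3.14.
sweet potato + banana: intersection lies outside the first quadrant.
kale + banana with both tight: 1.855 servings and 6.602 servings → $4.73.
Cheapest feasible corner: $2.30.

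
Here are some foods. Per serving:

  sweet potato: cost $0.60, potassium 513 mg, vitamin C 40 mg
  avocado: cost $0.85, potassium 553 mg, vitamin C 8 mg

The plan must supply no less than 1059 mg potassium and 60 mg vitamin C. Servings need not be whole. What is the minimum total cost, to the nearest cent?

$1.24

sweet potato only: max(1059/513, 60/40) = 2.064 servings → $1.24.
avocado only: max(1059/553, 60/8) = 7.5 servings → $6.38.
sweet potato + avocado with both tight: 1.371 servings and 0.6428 servings → $1.37.
So the least-cost plan costs $1.24.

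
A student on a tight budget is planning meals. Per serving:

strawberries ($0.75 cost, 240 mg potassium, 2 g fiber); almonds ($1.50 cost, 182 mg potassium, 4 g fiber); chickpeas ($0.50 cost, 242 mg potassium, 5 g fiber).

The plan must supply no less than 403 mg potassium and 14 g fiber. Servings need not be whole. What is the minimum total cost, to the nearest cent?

$1.40

An LP optimum is at a vertex; with two nutrient constraints at most two foods are used. Check each candidate.
strawberries only: max(403/240, 14/2) = 7 servings → $5.25.
almonds only: max(403/182, 14/4) = 3.5 servings → $5.25.
chickpeas only: max(403/242, 14/5) = 2.8 servings → $1.40.
strawberries + almonds: the both-tight solution has a negative serving — not a feasible corner.
strawberries + chickpeas: the both-tight solution has a negative serving — not a feasible corner.
almonds + chickpeas with both targets exact would need a negative amount; discard.
So the least-cost plan costs $1.40.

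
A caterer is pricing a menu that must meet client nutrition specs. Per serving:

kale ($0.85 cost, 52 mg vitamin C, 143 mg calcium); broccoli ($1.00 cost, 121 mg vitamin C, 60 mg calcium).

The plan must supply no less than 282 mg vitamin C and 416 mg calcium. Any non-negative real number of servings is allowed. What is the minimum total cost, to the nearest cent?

$3.32

An LP optimum is at a vertex; with two nutrient constraints at most two foods are used. Check each candidate.
kale only: max(282/52, 416/143) = 5.423 servings → $4.61.
broccoli only: max(282/121, 416/60) = 6.933 servings → $6.93.
kale + broccoli with both tight: 2.356 servings and 1.318 servings → $3.32.
The minimum over all feasible corners is $3.32.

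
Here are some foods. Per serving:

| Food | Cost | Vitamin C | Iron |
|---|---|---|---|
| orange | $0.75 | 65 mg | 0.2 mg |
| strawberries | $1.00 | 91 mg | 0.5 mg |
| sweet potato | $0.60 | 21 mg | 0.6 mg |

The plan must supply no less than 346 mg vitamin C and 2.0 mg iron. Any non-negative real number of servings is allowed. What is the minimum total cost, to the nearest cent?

orange only: max(346/65, 2.0/0.2) = 10 servings → $7.50.
strawberries only: max(346/91, 2.0/0.5) = 4 servings → $4.00.
sweet potato only: max(346/21, 2.0/0.6) = 16.48 servings → $9.89.
orange + strawberries: intersection lies outside the first quadrant.
orange + sweet potato with both tight: 4.759 servings and 1.747 servings → $4.62.
strawberries + sweet potato with both tight: 3.755 servings and 0.2041 servings → $3.88.
Cheapest feasible corner: $3.88.

$3.88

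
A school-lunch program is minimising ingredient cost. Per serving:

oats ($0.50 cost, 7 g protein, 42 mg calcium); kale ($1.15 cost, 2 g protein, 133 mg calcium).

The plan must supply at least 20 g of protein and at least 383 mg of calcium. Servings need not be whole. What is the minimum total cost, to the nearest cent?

$3.62

Compare the cost at each extreme point of the feasible region.
oats only: max(20/7, 383/42) = 9.119 servings → $4.56.
kale only: max(20/2, 383/133) = 10 servings → $11.50.
oats + kale with both tight: 2.236 servings and 2.174 servings → $3.62.
So the least-cost plan costs $3.62.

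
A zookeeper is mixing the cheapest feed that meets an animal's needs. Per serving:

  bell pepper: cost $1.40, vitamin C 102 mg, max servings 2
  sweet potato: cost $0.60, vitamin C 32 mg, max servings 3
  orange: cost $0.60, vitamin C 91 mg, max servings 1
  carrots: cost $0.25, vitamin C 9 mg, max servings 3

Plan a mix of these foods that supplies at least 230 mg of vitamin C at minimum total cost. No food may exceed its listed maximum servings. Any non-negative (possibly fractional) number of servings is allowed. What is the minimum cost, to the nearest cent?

$2.51

Cost per mg of vitamin C: orange $0.0066, bell pepper $0.0137, sweet potato $0.0187, carrots $0.0278.
Take 1 serving of orange: +91.0 mg vitamin C for $0.60 (total $0.60, still need 139.0 mg).
Take 1.363 servings of bell pepper: +139.0 mg vitamin C for $1.91 (total $2.51, still need 0.0 mg).
Greedy by cheapest-per-mg is optimal for a single linear constraint, so the minimum cost is $2.51.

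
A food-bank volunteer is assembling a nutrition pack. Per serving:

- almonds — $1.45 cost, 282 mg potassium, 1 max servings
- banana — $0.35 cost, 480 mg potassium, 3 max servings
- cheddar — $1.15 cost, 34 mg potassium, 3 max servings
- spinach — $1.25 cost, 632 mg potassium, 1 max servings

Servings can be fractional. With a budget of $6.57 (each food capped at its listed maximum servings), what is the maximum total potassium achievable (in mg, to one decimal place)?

2437.4 mg

Potassium per dollar: banana 1371, spinach 505.6, almonds 194.5, cheddar 29.57.
Take 3 servings of banana: spends $1.05, +1440.0 mg potassium (running total 1440.0 mg).
Take 1 serving of spinach: spends $1.25, +632.0 mg potassium (running total 2072.0 mg).
Take 1 serving of almonds: spends $1.45, +282.0 mg potassium (running total 2354.0 mg).
Take 2.452 servings of cheddar: spends $2.82, +83.4 mg potassium (running total 2437.4 mg).
Filling greedily by potassium-per-dollar is optimal for one linear limit, giving 2437.4 mg.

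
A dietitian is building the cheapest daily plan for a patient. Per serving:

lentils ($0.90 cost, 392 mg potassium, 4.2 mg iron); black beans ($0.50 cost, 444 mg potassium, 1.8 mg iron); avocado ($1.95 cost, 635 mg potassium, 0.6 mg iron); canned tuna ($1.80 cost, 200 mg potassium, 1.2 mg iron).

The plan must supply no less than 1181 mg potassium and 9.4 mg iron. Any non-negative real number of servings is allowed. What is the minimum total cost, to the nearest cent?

This is a tiny linear program; its minimum lies at a vertex of the feasible set. List the vertices and price them.
lentils only: max(1181/392, 9.4/4.2) = 3.013 servings → $2.71.
black beans only: max(1181/444, 9.4/1.8) = 5.222 servings → $2.61.
avocado only: max(1181/635, 9.4/0.6) = 15.67 servings → $30.55.
canned tuna only: max(1181/200, 9.4/1.2) = 7.833 servings → $14.10.
lentils + black beans with both tight: 1.767 servings and 1.1 servings → $2.14.
lentils + avocado with both tight: 2.163 servings and 0.5245 servings → $2.97.
lentils + canned tuna with both tight: 1.252 servings and 3.451 servings → $7.34.
black beans + avocado: the both-tight solution has a negative serving — not a feasible corner.
black beans + canned tuna: the both-tight solution has a negative serving — not a feasible corner.
avocado + canned tuna: the both-tight solution has a negative serving — not a feasible corner.
So the least-cost plan costs $2.14.

$2.14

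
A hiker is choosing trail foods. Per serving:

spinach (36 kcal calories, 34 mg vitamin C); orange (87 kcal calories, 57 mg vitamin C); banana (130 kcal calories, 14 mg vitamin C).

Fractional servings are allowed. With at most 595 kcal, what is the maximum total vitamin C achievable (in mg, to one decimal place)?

561.9 mg

Vitamin C per kcal: spinach 0.9444, orange 0.6552, banana 0.1077.
With no serving limits, spend the whole calories allowance on spinach: 595 kcal / 36 kcal × 34 mg = 561.9 mg.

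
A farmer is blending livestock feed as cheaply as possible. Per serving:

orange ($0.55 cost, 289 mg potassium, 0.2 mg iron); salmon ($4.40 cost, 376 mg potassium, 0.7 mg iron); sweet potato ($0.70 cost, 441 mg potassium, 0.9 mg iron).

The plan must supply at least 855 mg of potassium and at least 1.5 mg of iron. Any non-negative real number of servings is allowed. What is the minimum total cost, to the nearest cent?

Minimising a linear cost over {potassium ≥ 855, iron ≥ 1.5, servings ≥ 0} — the optimum is at a vertex, using one or two foods.
orange only: max(855/289, 1.5/0.2) = 7.5 servings → $4.12.
salmon only: max(855/376, 1.5/0.7) = 2.274 servings → $10.01.
sweet potato only: max(855/441, 1.5/0.9) = 1.939 servings → $1.36.
orange + salmon with both tight: 0.2714 servings and 2.065 servings → $9.24.
orange + sweet potato with both tight: 0.6283 servings and 1.527 servings → $1.41.
salmon + sweet potato: the both-tight solution has a negative serving — not a feasible corner.
So the least-cost plan costs $1.36.

$1.36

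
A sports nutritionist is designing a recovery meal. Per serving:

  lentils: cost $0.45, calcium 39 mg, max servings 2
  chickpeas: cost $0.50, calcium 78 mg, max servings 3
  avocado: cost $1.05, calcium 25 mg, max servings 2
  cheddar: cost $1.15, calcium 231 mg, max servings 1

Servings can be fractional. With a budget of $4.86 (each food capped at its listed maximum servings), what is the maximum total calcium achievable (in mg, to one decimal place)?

Calcium per dollar: cheddar 200.9, chickpeas 156, lentils 86.67, avocado 23.81.
Take 1 serving of cheddar: spends $1.15, +231.0 mg calcium (running total 231.0 mg).
Take 3 servings of chickpeas: spends $1.50, +234.0 mg calcium (running total 465.0 mg).
Take 2 servings of lentils: spends $0.90, +78.0 mg calcium (running total 543.0 mg).
Take 1.248 servings of avocado: spends $1.31, +31.2 mg calcium (running total 574.2 mg).
Greedy by best ratio exhausts the cost allowance optimally: 574.2 mg.

574.2 mg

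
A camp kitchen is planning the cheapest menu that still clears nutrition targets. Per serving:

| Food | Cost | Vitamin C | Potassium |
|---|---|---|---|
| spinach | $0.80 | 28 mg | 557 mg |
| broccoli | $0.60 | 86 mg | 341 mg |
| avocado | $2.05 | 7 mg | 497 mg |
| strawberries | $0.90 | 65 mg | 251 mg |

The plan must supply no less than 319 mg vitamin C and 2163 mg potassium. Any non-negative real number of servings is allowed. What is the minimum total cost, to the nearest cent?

Compare the cost at each extreme point of the feasible region.
spinach only: max(319/28, 2163/557) = 11.39 servings → $9.11.
broccoli only: max(319/86, 2163/341) = 6.343 servings → $3.81.
avocado only: max(319/7, 2163/497) = 45.57 servings → $93.42.
strawberries only: max(319/65, 2163/251) = 8.618 servings → $7.76.
spinach + broccoli with both tight: 2.014 servings and 3.054 servings → $3.44.
spinach + avocado with both targets exact would need a negative amount; discard.
spinach + strawberries with both tight: 2.074 servings and 4.014 servings → $5.27.
broccoli + avocado with both tight: 3.554 servings and 1.914 servings → $6.06.
broccoli + strawberries with both targets exact would need a negative amount; discard.
avocado + strawberries with both tight: 1.981 servings and 4.694 servings → $8.29.
Cheapest feasible corner: $3.44.

$3.44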